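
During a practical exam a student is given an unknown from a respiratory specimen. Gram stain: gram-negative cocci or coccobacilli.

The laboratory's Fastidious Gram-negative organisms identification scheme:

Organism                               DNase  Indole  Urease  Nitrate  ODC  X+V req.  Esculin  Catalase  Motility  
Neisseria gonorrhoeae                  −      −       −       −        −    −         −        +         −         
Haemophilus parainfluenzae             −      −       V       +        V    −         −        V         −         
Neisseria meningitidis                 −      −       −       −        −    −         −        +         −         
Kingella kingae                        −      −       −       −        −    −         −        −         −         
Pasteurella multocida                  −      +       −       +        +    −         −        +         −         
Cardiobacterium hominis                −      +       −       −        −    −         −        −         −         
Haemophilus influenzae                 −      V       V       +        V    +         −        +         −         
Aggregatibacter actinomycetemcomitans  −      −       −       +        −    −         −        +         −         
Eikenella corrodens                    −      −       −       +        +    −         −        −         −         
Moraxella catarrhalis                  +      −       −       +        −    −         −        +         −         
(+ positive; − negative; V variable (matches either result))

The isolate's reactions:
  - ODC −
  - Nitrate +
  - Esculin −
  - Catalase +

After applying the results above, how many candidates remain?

Catalase +: excludes Kingella kingae, Cardiobacterium hominis, Eikenella corrodens — 7 left.
Esculin −: all 7 remaining candidates are consistent.
Nitrate +: excludes Neisseria gonorrhoeae, Neisseria meningitidis — 5 left.
ODC −: excludes Pasteurella multocida — 4 left.
Still consistent: Aggregatibacter actinomycetemcomitans, Haemophilus influenzae, Haemophilus parainfluenzae, Moraxella catarrhalis.

4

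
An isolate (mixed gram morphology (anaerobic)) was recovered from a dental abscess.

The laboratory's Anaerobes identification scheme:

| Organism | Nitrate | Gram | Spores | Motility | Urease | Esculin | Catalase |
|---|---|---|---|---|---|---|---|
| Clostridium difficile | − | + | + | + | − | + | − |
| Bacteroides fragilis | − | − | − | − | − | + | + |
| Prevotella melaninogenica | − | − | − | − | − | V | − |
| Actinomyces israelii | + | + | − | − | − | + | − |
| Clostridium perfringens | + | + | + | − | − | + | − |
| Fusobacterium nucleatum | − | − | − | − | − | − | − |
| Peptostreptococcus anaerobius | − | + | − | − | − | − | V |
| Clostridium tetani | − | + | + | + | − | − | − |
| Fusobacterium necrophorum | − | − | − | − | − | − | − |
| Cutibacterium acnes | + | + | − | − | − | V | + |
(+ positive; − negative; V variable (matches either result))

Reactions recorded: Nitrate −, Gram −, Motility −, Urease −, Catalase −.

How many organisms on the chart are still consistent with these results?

3

Urease −: all 10 remaining candidates are consistent.
Nitrate −: excludes Actinomyces israelii, Clostridium perfringens, Cutibacterium acnes — 7 left.
Motility −: excludes Clostridium difficile, Clostridium tetani — 5 left.
Catalase −: excludes Bacteroides fragilis — 4 left.
Gram −: excludes Peptostreptococcus anaerobius — 3 left.
Still consistent: Fusobacterium necrophorum, Fusobacterium nucleatum, Prevotella melaninogenica.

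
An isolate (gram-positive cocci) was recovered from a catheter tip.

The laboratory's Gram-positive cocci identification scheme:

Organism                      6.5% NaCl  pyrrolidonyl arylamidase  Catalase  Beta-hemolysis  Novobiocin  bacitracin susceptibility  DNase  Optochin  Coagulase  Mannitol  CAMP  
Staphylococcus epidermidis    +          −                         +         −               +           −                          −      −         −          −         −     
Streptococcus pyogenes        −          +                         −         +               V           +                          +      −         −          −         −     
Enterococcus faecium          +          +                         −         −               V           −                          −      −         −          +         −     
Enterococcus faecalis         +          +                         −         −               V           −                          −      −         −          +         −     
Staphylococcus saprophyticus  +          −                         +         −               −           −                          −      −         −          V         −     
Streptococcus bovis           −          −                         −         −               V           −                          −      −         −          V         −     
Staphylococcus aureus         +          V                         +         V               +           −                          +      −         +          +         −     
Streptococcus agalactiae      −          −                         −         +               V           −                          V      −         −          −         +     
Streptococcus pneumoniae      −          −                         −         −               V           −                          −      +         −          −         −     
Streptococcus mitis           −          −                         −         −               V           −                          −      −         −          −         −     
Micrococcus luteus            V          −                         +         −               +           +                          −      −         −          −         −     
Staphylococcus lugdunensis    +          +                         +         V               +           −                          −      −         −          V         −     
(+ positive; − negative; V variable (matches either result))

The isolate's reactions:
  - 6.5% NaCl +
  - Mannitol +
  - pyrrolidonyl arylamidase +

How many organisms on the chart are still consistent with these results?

pyrrolidonyl arylamidase +: excludes 7 organisms — 5 left.
Mannitol +: excludes Streptococcus pyogenes — 4 left.
6.5% NaCl +: all 4 remaining candidates are consistent.
Still consistent: Enterococcus faecalis, Enterococcus faecium, Staphylococcus aureus, Staphylococcus lugdunensis.

4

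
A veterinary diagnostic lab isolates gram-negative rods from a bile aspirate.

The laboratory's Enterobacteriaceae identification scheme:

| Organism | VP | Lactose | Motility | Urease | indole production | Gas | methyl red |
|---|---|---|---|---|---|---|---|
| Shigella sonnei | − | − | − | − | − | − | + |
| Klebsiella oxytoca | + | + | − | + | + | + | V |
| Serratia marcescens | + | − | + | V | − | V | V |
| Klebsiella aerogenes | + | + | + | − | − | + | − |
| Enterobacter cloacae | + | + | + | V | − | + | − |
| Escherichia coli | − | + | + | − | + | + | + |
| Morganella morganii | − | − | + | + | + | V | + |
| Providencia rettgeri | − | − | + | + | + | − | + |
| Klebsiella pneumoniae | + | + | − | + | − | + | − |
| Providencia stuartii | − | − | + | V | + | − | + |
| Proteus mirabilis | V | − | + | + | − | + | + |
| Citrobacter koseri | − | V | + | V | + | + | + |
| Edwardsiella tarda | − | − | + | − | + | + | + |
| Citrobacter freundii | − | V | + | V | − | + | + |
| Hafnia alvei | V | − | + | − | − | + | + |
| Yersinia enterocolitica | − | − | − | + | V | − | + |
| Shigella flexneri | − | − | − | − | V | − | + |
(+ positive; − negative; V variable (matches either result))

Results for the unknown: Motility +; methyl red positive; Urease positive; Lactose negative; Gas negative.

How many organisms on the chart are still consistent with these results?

Gas −: excludes 10 organisms — 7 left.
Lactose −: all 7 remaining candidates are consistent.
methyl red +: all 7 remaining candidates are consistent.
Urease +: excludes Shigella sonnei, Shigella flexneri — 5 left.
Motility +: excludes Yersinia enterocolitica — 4 left.
Still consistent: Morganella morganii, Providencia rettgeri, Providencia stuartii, Serratia marcescens.

4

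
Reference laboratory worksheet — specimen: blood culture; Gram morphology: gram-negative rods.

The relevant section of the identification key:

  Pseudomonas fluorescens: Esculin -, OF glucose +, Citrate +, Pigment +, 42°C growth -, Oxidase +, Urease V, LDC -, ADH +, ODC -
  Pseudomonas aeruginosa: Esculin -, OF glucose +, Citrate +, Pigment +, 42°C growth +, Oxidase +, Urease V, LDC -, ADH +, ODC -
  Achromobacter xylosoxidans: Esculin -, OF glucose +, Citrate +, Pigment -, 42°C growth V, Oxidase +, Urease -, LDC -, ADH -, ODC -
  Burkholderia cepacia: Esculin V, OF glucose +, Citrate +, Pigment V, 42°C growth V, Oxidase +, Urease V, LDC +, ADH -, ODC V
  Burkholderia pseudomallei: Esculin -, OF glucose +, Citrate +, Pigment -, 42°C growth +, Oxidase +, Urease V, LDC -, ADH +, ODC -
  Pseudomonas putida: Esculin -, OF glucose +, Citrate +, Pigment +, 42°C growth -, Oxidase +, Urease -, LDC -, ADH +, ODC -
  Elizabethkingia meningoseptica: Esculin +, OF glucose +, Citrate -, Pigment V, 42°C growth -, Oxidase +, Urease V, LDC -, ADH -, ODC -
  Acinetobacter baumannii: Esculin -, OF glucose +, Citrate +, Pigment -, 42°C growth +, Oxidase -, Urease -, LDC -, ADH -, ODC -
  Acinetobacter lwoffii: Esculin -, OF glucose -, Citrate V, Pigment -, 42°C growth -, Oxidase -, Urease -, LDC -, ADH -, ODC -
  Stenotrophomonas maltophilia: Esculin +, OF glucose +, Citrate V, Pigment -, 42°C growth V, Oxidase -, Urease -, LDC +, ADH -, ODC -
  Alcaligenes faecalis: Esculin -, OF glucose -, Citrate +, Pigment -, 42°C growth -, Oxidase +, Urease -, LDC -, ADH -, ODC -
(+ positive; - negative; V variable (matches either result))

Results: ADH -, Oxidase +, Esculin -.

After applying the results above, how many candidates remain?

3

Esculin -: excludes Elizabethkingia meningoseptica, Stenotrophomonas maltophilia — 9 left.
Oxidase +: excludes Acinetobacter baumannii, Acinetobacter lwoffii — 7 left.
ADH -: excludes Pseudomonas fluorescens, Pseudomonas aeruginosa, Burkholderia pseudomallei, Pseudomonas putida — 3 left.
Still consistent: Achromobacter xylosoxidans, Alcaligenes faecalis, Burkholderia cepacia.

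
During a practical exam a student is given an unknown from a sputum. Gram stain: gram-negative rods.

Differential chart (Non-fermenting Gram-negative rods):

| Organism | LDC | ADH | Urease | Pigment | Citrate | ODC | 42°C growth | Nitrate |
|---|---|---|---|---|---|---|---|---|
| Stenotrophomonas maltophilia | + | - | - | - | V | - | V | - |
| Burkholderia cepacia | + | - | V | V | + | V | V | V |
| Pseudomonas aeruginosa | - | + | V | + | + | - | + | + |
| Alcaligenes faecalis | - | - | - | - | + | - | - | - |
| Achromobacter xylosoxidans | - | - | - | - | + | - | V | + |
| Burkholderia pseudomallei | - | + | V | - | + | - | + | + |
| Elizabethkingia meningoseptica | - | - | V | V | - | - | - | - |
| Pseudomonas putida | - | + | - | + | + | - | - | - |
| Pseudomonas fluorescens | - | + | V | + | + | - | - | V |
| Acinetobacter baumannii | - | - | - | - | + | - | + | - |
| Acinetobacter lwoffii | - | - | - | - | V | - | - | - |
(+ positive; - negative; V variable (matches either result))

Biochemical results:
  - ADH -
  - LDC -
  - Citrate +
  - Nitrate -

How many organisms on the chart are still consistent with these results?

3

LDC -: excludes Stenotrophomonas maltophilia, Burkholderia cepacia — 9 left.
Citrate +: excludes Elizabethkingia meningoseptica — 8 left.
Nitrate -: excludes Pseudomonas aeruginosa, Achromobacter xylosoxidans, Burkholderia pseudomallei — 5 left.
ADH -: excludes Pseudomonas putida, Pseudomonas fluorescens — 3 left.
Still consistent: Acinetobacter baumannii, Acinetobacter lwoffii, Alcaligenes faecalis.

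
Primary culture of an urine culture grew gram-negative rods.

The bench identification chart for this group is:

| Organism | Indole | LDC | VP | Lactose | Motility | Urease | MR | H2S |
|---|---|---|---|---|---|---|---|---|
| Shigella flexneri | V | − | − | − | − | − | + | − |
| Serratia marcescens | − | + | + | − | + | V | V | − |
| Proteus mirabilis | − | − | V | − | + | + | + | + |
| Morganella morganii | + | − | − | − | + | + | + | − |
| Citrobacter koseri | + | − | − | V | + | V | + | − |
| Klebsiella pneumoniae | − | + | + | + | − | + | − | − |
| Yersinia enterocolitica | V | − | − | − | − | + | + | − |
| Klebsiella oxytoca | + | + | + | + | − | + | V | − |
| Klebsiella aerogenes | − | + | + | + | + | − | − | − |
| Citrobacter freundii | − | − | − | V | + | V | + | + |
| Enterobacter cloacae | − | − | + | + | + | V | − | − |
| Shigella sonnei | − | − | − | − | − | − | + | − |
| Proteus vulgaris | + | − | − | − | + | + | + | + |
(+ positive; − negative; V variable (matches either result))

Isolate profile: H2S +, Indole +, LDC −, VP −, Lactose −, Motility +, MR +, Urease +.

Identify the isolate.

Proteus vulgaris

VP −: excludes 5 organisms — 8 left.
H2S +: excludes 5 organisms — 3 left.
LDC −: all 3 remaining candidates are consistent.
Urease +: all 3 remaining candidates are consistent.
Motility +: all 3 remaining candidates are consistent.
MR +: all 3 remaining candidates are consistent.
Indole +: excludes Proteus mirabilis, Citrobacter freundii — 1 left.
Lactose −: the one remaining candidate is consistent.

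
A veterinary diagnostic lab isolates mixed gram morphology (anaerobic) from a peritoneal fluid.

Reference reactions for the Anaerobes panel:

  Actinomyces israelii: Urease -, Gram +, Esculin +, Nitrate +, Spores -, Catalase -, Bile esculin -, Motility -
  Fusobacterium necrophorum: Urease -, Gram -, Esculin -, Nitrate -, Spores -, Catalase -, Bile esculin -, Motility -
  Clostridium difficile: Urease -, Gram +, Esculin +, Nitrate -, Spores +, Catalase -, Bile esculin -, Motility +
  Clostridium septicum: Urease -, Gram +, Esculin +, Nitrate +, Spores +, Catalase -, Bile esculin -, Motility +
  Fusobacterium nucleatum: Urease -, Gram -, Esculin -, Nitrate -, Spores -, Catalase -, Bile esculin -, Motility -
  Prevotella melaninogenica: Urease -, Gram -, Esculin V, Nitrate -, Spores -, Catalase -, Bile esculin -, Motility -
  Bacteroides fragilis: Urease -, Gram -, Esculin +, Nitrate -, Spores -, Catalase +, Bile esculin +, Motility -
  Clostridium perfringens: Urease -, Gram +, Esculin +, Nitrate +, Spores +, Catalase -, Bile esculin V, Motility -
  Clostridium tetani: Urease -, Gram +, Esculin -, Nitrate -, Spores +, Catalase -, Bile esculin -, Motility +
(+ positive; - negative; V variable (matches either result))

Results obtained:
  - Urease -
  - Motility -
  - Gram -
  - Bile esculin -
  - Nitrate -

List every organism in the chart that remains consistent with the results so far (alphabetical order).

Fusobacterium necrophorum, Fusobacterium nucleatum, Prevotella melaninogenica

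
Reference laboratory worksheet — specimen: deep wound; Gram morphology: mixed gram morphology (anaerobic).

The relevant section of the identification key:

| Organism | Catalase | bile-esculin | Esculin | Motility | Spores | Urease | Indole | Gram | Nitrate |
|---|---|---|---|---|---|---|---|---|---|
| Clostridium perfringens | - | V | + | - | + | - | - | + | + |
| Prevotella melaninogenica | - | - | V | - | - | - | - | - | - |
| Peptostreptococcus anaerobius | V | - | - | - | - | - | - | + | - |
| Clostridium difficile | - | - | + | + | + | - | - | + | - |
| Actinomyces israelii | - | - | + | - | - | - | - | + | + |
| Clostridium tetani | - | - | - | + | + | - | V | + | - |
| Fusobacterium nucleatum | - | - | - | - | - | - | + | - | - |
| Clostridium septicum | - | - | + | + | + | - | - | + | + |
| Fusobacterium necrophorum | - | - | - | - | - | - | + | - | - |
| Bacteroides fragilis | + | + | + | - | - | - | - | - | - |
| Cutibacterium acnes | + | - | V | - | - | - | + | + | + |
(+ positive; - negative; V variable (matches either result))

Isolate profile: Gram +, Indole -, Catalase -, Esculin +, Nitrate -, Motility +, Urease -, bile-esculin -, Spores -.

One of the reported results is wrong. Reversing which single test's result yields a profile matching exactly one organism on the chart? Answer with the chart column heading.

Spores

As reported, no row in the chart matches all 9 reactions.
Reversing Urease → still no organism matches.
Reversing Spores (to +) → unique match: Clostridium difficile.
Reversing Motility → still no organism matches.
Reversing Catalase → still no organism matches.
Reversing Gram → still no organism matches.
Reversing bile-esculin → still no organism matches.
Reversing Nitrate → still no organism matches.
Reversing Esculin → still no organism matches.
Reversing Indole → still no organism matches.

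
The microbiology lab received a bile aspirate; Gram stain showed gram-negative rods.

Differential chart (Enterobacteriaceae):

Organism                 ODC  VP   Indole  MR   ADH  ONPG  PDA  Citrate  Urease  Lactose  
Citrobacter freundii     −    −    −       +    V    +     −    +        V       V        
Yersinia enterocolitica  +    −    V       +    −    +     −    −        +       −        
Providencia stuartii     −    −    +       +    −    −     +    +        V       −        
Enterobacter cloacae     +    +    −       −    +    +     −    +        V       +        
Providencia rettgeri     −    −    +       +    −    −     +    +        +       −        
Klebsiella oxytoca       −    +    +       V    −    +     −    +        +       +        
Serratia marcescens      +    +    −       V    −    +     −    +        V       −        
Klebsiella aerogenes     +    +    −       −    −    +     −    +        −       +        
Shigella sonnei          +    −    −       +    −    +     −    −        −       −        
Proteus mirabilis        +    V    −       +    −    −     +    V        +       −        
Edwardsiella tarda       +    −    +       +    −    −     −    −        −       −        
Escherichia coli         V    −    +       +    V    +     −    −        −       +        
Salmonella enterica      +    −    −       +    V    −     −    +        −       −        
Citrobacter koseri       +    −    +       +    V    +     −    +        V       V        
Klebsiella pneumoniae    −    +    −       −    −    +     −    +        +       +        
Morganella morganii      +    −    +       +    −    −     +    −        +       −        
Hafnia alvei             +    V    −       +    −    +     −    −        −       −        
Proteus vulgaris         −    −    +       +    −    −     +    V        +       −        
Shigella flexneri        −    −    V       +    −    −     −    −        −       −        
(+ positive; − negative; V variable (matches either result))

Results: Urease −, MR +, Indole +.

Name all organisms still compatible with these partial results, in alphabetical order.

Citrobacter koseri, Edwardsiella tarda, Escherichia coli, Providencia stuartii, Shigella flexneri

Indole +: excludes 9 organisms — 10 left.
Urease −: excludes 5 organisms — 5 left.
MR +: all 5 remaining candidates are consistent.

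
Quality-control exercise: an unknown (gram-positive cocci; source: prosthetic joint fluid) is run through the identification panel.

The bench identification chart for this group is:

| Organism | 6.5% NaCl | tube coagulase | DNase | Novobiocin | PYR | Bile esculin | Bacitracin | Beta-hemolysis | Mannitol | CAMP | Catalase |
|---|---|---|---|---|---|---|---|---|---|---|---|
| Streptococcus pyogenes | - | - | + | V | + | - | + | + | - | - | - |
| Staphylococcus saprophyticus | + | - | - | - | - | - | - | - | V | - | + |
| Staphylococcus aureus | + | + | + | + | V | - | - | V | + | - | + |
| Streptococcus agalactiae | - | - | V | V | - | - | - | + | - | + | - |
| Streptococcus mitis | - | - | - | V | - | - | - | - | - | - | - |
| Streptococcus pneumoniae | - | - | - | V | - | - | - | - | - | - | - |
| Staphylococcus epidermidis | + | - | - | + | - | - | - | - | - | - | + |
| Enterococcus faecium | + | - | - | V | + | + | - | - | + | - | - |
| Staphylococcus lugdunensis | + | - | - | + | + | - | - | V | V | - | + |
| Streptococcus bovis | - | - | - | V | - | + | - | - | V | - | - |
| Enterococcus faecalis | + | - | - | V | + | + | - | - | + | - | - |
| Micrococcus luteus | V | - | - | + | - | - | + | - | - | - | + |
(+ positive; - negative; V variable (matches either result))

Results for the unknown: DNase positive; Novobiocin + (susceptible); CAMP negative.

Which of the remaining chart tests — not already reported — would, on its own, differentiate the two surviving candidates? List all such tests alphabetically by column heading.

6.5% NaCl, Bacitracin, Catalase, Mannitol, tube coagulase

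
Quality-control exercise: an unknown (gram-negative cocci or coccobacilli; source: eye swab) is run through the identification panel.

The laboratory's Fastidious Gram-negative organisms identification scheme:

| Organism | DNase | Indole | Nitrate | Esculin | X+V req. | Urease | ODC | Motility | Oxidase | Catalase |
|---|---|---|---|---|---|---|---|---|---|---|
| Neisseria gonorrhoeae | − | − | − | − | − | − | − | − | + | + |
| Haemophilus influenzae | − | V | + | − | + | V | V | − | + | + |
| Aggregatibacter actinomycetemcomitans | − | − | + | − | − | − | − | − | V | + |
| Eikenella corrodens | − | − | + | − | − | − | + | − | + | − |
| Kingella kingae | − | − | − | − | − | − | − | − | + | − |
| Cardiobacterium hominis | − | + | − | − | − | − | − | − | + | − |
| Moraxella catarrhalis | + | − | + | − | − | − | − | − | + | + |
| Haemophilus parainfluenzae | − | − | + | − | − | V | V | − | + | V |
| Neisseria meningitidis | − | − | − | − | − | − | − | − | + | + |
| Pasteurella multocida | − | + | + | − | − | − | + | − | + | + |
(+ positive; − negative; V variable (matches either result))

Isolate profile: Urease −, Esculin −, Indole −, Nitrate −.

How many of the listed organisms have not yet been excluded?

3

Urease −: all 10 remaining candidates are consistent.
Esculin −: all 10 remaining candidates are consistent.
Indole −: excludes Cardiobacterium hominis, Pasteurella multocida — 8 left.
Nitrate −: excludes 5 organisms — 3 left.
Still consistent: Kingella kingae, Neisseria gonorrhoeae, Neisseria meningitidis.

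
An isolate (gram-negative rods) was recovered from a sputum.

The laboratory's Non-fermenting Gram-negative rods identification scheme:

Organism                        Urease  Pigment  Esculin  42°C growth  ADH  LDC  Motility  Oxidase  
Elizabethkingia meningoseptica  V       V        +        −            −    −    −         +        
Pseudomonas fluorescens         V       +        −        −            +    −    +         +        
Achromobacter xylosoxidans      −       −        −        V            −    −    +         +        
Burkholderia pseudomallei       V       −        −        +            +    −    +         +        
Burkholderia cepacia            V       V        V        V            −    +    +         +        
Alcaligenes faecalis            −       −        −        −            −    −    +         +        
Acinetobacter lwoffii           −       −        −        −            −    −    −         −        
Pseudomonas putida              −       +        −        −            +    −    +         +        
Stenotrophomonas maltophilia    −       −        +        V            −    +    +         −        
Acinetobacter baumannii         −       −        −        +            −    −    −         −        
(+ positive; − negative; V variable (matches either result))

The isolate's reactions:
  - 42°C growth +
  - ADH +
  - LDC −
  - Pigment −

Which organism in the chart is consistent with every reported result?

Burkholderia pseudomallei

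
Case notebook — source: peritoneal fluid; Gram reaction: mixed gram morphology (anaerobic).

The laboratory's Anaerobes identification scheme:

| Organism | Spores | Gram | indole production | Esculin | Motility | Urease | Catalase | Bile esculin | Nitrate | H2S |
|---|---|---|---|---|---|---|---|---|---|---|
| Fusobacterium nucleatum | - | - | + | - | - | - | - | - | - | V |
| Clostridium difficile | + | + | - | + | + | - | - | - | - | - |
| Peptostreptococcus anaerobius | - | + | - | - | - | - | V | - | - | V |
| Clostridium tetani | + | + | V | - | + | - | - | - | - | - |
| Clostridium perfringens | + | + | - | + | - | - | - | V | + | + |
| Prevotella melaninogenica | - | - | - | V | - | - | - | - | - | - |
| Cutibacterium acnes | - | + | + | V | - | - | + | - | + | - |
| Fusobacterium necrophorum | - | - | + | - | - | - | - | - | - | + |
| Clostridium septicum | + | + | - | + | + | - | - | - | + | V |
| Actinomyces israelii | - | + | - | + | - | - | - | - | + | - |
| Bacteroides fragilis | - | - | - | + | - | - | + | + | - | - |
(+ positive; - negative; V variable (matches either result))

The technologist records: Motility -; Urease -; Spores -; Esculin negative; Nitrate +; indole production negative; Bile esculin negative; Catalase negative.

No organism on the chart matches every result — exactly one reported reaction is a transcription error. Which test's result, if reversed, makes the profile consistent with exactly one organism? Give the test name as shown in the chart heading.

As reported, no row in the chart matches all 8 reactions.
Reversing indole production → still no organism matches.
Reversing Catalase → still no organism matches.
Reversing Motility → still no organism matches.
Reversing Spores → still no organism matches.
Reversing Nitrate → 2 organisms match (not unique).
Reversing Bile esculin → still no organism matches.
Reversing Urease → still no organism matches.
Reversing Esculin (to +) → unique match: Actinomyces israelii.

Esculin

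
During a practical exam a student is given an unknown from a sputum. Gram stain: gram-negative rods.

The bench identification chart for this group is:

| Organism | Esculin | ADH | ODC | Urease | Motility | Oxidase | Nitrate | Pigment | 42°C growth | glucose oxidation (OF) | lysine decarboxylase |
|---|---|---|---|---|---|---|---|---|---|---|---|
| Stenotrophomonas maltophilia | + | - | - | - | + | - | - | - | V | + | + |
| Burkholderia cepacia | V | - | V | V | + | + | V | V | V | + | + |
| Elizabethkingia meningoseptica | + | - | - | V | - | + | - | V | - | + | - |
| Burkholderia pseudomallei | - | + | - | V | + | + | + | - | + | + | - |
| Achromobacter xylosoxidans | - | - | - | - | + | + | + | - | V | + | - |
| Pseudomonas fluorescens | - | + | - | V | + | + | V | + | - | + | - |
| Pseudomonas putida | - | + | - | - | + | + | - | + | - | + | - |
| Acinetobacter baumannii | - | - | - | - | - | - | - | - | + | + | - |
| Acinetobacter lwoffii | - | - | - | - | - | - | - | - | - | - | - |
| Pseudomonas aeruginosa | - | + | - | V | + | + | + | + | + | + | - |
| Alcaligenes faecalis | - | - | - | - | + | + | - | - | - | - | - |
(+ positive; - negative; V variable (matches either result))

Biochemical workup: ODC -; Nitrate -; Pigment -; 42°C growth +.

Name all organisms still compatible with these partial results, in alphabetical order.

Acinetobacter baumannii, Burkholderia cepacia, Stenotrophomonas maltophilia

ODC -: all 11 remaining candidates are consistent.
42°C growth +: excludes 5 organisms — 6 left.
Pigment -: excludes Pseudomonas aeruginosa — 5 left.
Nitrate -: excludes Burkholderia pseudomallei, Achromobacter xylosoxidans — 3 left.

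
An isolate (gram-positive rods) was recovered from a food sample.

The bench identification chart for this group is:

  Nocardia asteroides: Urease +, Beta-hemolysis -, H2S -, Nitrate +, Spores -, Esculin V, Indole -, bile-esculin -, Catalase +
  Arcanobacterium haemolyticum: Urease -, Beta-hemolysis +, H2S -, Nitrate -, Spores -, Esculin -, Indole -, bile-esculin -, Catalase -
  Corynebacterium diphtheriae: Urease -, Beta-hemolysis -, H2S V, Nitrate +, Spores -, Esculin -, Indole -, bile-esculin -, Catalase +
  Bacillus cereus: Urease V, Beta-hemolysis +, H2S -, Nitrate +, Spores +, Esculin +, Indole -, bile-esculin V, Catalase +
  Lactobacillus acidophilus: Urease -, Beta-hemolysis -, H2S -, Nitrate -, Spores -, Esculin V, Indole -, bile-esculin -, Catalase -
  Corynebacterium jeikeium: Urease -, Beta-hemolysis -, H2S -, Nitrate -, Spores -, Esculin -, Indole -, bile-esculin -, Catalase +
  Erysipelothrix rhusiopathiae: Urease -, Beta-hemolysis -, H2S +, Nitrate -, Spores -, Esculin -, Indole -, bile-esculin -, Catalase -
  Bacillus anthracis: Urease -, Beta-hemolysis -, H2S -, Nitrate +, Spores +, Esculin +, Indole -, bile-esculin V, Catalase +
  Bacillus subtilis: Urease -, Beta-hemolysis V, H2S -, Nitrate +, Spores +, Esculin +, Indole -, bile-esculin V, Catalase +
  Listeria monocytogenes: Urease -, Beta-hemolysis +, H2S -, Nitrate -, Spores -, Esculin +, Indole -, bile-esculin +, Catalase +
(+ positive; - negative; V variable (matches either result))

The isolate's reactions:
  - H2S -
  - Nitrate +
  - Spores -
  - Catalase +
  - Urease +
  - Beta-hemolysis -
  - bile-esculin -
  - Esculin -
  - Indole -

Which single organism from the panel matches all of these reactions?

Nocardia asteroides

Urease +: excludes 8 organisms — 2 left.
Catalase +: all 2 remaining candidates are consistent.
Esculin -: excludes Bacillus cereus — 1 left.
H2S -: the one remaining candidate is consistent.
Nitrate +: the one remaining candidate is consistent.
Beta-hemolysis -: the one remaining candidate is consistent.
bile-esculin -: the one remaining candidate is consistent.
Indole -: the one remaining candidate is consistent.
Spores -: the one remaining candidate is consistent.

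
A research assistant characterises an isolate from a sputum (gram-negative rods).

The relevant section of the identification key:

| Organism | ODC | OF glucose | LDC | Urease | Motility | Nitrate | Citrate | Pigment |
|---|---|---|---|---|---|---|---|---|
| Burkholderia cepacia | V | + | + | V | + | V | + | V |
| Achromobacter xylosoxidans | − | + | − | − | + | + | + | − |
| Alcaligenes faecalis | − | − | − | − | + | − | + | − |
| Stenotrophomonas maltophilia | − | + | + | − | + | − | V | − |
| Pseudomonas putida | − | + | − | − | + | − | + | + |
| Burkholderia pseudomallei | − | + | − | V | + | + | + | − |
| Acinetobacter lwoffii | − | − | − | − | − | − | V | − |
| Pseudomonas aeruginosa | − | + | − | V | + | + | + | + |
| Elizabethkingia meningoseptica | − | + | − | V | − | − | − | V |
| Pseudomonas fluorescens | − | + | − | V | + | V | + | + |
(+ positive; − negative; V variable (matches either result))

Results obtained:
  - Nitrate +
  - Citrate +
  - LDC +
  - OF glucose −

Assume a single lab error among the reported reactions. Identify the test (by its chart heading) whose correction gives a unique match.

As reported, no row in the chart matches all 4 reactions.
Reversing OF glucose (to +) → unique match: Burkholderia cepacia.
Reversing Nitrate → still no organism matches.
Reversing Citrate → still no organism matches.
Reversing LDC → still no organism matches.

OF glucose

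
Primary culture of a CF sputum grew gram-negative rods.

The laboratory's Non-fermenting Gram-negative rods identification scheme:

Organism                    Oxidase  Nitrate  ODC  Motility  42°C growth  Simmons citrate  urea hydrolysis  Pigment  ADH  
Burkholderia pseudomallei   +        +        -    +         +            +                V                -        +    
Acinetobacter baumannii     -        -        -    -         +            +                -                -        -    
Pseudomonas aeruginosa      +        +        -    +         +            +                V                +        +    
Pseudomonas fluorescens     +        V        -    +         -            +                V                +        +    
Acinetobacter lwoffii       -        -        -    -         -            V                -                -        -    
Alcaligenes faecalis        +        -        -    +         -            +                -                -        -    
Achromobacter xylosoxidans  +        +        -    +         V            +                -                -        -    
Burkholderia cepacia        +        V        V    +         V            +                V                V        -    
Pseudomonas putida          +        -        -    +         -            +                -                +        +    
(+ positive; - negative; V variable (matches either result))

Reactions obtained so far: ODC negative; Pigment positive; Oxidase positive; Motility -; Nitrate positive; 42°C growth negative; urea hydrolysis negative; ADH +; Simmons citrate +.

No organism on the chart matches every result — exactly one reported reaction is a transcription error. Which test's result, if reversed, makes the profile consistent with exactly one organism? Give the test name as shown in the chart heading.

As reported, no row in the chart matches all 9 reactions.
Reversing urea hydrolysis → still no organism matches.
Reversing Simmons citrate → still no organism matches.
Reversing Nitrate → still no organism matches.
Reversing 42°C growth → still no organism matches.
Reversing ADH → still no organism matches.
Reversing Oxidase → still no organism matches.
Reversing ODC → still no organism matches.
Reversing Pigment → still no organism matches.
Reversing Motility (to +) → unique match: Pseudomonas fluorescens.

Motility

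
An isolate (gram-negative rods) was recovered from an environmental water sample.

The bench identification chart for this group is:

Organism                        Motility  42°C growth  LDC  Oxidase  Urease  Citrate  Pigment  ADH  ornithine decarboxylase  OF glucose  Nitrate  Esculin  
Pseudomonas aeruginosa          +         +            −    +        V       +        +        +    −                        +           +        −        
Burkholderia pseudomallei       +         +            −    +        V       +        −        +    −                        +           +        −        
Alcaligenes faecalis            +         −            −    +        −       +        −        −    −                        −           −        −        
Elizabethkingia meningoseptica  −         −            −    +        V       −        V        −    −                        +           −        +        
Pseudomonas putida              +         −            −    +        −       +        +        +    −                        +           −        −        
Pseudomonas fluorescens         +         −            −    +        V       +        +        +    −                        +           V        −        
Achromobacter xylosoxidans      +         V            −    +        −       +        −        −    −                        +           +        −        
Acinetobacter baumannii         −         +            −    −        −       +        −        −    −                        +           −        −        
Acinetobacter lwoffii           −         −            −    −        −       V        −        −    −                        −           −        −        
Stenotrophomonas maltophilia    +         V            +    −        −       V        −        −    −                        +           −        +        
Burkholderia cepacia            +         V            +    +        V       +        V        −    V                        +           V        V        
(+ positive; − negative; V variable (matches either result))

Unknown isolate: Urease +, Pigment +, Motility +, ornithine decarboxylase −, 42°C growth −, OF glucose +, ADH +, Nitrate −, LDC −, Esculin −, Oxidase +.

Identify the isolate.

Esculin −: excludes Elizabethkingia meningoseptica, Stenotrophomonas maltophilia — 9 left.
Motility +: excludes Acinetobacter baumannii, Acinetobacter lwoffii — 7 left.
Pigment +: excludes Burkholderia pseudomallei, Alcaligenes faecalis, Achromobacter xylosoxidans — 4 left.
ADH +: excludes Burkholderia cepacia — 3 left.
ornithine decarboxylase −: all 3 remaining candidates are consistent.
LDC −: all 3 remaining candidates are consistent.
Urease +: excludes Pseudomonas putida — 2 left.
Oxidase +: all 2 remaining candidates are consistent.
Nitrate −: excludes Pseudomonas aeruginosa — 1 left.
OF glucose +: the one remaining candidate is consistent.
42°C growth −: the one remaining candidate is consistent.

Pseudomonas fluorescens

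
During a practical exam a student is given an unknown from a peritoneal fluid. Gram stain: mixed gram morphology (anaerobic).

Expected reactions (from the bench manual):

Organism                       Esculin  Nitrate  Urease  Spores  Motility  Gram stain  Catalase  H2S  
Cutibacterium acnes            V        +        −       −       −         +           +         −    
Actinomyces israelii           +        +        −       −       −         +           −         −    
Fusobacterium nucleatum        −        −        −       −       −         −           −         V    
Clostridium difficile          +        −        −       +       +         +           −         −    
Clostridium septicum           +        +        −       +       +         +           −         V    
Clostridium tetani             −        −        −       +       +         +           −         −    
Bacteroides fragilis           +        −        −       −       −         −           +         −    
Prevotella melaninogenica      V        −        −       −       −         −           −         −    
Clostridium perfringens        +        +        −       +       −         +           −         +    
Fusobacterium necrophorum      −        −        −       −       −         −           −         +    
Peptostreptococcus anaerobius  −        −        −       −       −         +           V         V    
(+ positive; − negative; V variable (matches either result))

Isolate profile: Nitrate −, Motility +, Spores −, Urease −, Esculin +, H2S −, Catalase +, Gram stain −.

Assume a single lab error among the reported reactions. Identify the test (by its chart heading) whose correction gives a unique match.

Motility

As reported, no row in the chart matches all 8 reactions.
Reversing Urease → still no organism matches.
Reversing Catalase → still no organism matches.
Reversing H2S → still no organism matches.
Reversing Nitrate → still no organism matches.
Reversing Spores → still no organism matches.
Reversing Motility (to −) → unique match: Bacteroides fragilis.
Reversing Esculin → still no organism matches.
Reversing Gram stain → still no organism matches.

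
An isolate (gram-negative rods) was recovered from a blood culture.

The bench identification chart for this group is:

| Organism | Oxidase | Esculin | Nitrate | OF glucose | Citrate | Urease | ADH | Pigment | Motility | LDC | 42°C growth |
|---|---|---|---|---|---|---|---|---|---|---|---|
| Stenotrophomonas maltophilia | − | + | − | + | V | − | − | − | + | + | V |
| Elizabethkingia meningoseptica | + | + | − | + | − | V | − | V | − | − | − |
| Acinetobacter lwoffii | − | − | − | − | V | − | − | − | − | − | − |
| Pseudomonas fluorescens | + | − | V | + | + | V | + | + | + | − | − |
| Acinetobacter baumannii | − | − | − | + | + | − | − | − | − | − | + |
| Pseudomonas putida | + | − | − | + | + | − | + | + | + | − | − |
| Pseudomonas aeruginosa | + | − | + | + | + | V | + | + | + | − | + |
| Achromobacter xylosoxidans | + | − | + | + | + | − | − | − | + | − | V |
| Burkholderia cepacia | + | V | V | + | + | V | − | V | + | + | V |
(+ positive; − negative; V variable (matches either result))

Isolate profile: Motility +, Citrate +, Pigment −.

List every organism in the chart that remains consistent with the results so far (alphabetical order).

Achromobacter xylosoxidans, Burkholderia cepacia, Stenotrophomonas maltophilia

Motility +: excludes Elizabethkingia meningoseptica, Acinetobacter lwoffii, Acinetobacter baumannii — 6 left.
Pigment −: excludes Pseudomonas fluorescens, Pseudomonas putida, Pseudomonas aeruginosa — 3 left.
Citrate +: all 3 remaining candidates are consistent.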